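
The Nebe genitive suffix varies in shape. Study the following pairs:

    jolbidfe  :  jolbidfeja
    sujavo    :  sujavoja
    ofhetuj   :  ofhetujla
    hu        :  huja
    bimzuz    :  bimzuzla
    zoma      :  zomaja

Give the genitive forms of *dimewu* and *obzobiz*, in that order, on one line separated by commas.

Looking at the final sound of each stem: -la when the stem ends in a consonant (*ofhetuj*, *bimzuz*); -ja when the stem ends in a vowel (*jolbidfe*, *sujavo*, *hu*, *zoma*).
The final sound of *dimewu* is /u/, which is a vowel, so the suffix is -ja, giving *dimewuja*.
Since the final sound of *obzobiz* is /z/ (a consonant), it takes -la, giving *obzobizla*.

dimewuja, obzobizla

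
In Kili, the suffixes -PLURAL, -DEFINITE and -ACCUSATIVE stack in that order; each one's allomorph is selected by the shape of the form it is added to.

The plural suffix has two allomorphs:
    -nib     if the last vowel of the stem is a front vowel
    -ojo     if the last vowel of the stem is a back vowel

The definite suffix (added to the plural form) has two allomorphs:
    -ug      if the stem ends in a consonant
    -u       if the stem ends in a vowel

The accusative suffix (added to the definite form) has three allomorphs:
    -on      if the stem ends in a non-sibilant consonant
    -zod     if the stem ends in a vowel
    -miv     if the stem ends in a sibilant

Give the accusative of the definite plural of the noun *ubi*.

ubinibugon

The last vowel of *ubi* is /i/, which is a front vowel, so the plural suffix is -nib, giving *ubinib*.
The plural form *ubinib*: final sound = /b/, a consonant → -ug → *ubinibug*.
The final sound of the definite form *ubinibug* is /g/, which is a non-sibilant consonant, so the accusative suffix is -on, giving *ubinibugon*.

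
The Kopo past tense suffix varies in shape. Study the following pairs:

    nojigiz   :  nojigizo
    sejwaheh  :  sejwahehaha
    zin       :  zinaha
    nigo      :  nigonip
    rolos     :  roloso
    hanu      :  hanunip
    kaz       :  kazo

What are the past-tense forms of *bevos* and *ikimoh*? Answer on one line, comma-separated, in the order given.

The alternation tracks the final sound of the stem — -o when the stem ends in a sibilant (*nojigiz*, *rolos*, *kaz*); -aha when the stem ends in a non-sibilant consonant (*sejwaheh*, *zin*); -nip when the stem ends in a vowel (*nigo*, *hanu*).
*bevos*: final sound = /s/, a sibilant → -o → *bevoso*.
*ikimoh* — final sound /h/ (a non-sibilant consonant) → -aha → *ikimohaha*.

bevoso, ikimohaha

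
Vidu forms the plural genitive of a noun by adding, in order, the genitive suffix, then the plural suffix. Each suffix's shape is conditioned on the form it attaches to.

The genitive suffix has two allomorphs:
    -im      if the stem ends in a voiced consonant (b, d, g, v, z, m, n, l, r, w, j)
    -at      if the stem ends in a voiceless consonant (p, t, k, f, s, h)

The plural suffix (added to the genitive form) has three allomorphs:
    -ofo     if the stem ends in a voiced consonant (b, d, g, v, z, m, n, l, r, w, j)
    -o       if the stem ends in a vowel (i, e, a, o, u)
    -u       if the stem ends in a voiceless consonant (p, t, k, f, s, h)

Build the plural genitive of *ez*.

*ez*: final consonant = /z/, voiced → -im → *ezim*.
The genitive form *ezim* — final sound /m/ (a voiced consonant) → -ofo → *ezimofo*.

ezimofo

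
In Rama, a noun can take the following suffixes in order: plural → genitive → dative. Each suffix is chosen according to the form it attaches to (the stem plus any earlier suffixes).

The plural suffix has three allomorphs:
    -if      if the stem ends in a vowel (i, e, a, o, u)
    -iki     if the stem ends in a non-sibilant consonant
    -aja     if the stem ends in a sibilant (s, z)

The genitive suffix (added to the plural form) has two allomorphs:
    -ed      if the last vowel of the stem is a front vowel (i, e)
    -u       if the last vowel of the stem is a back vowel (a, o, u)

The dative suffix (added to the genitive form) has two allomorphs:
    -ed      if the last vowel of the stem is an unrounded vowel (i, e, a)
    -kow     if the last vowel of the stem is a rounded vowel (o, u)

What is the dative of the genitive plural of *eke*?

ekeifeded

*eke* — final sound /e/ (a vowel) → -if → *ekeif*.
Since the last vowel of the plural form *ekeif* is /i/ (a front vowel), it takes -ed, giving *ekeifed*.
Since the last vowel of the genitive form *ekeifed* is /e/ (an unrounded vowel), it takes -ed, giving *ekeifeded*.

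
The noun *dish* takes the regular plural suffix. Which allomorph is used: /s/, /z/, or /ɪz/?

The stem *dish* ends in a sibilant (/s, z, ʃ, ʒ, tʃ, dʒ/).
The plural suffix surfaces as /ɪz/ after sibilants, /s/ after other voiceless consonants, and /z/ after other voiced sounds.
So the plural -s on *dish* is pronounced /ɪz/.

/ɪz/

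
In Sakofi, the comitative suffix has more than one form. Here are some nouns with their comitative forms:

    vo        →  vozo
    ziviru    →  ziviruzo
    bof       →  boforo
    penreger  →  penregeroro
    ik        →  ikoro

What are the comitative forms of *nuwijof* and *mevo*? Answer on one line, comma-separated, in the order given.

Looking at the final sound of each stem: -oro when the stem ends in a consonant (*bof*, *penreger*, *ik*); -zo when the stem ends in a vowel (*vo*, *ziviru*).
*nuwijof*: final sound = /f/, a consonant → -oro → *nuwijoforo*.
The final sound of *mevo* is /o/, which is a vowel, so the suffix is -zo, giving *mevozo*.

nuwijoforo, mevozo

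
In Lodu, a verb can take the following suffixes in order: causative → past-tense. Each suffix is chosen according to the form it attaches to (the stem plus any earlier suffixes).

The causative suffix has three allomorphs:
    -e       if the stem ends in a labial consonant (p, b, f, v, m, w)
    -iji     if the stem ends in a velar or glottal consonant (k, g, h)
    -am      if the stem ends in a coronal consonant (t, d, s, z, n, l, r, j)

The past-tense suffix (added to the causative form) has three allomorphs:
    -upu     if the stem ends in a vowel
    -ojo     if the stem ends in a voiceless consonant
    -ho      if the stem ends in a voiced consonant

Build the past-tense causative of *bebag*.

The final consonant of *bebag* is /g/, which is velar/glottal, so the causative suffix is -iji, giving *bebagiji*.
The causative form *bebagiji* — final sound /i/ (a vowel) → -upu → *bebagijiupu*.

bebagijiupu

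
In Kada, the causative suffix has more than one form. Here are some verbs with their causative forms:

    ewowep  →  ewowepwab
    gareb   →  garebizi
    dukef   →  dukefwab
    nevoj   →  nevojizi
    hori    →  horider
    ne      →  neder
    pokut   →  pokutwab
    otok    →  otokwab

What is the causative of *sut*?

sutwab

The alternation tracks the final sound of the stem — -wab when the stem ends in a voiceless consonant (*ewowep*, *dukef*, *pokut*, *otok*); -izi when the stem ends in a voiced consonant (*gareb*, *nevoj*); -der when the stem ends in a vowel (*hori*, *ne*).
*sut* — final sound /t/ (a voiceless consonant) → -wab → *sutwab*.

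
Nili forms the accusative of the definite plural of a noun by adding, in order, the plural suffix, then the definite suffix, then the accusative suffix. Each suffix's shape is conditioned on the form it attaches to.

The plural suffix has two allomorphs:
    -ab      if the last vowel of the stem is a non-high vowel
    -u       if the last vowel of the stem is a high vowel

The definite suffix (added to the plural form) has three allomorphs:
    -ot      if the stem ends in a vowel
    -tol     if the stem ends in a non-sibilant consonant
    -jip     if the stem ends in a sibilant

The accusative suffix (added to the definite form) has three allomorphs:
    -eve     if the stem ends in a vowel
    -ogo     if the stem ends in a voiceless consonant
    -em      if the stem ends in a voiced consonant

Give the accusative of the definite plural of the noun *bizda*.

bizdaabtolem

*bizda* — last vowel /a/ (a non-high vowel) → -ab → *bizdaab*.
Since the final sound of the plural form *bizdaab* is /b/ (a non-sibilant consonant), it takes -tol, giving *bizdaabtol*.
The final sound of the definite form *bizdaabtol* is /l/, which is a voiced consonant, so the accusative suffix is -em, giving *bizdaabtolem*.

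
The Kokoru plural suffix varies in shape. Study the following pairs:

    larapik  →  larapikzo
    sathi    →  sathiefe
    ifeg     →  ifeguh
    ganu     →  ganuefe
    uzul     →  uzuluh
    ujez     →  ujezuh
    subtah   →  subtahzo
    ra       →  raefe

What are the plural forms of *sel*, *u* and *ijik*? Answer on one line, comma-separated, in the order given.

seluh, uefe, ijikzo

Looking at the final sound of each stem: -zo when the stem ends in a voiceless consonant (*larapik*, *subtah*); -uh when the stem ends in a voiced consonant (*ifeg*, *uzul*, *ujez*); -efe when the stem ends in a vowel (*sathi*, *ganu*, *ra*).
*sel* — final sound /l/ (a voiced consonant) → -uh → *seluh*.
*u* — final sound /u/ (a vowel) → -efe → *uefe*.
The final sound of *ijik* is /k/, which is a voiceless consonant, so the suffix is -zo, giving *ijikzo*.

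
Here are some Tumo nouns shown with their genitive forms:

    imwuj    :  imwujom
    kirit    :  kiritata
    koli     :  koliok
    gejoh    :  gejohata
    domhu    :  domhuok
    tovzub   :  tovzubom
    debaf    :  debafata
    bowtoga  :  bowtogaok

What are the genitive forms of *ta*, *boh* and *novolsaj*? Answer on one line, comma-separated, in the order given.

The alternation tracks the final sound of the stem — -ata when the stem ends in a voiceless consonant (*kirit*, *gejoh*, *debaf*); -om when the stem ends in a voiced consonant (*imwuj*, *tovzub*); -ok when the stem ends in a vowel (*koli*, *domhu*, *bowtoga*).
*ta* — final sound /a/ (a vowel) → -ok → *taok*.
Since the final sound of *boh* is /h/ (a voiceless consonant), it takes -ata, giving *bohata*.
*novolsaj*: final sound = /j/, a voiced consonant → -om → *novolsajom*.

taok, bohata, novolsajom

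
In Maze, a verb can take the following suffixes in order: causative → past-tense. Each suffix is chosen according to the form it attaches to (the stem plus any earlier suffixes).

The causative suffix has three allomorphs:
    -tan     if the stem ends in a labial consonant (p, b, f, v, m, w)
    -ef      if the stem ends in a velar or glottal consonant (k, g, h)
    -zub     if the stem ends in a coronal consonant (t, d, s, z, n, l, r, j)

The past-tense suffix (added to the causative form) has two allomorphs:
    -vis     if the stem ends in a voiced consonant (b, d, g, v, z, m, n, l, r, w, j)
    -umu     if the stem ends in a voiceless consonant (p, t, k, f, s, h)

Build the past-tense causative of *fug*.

Since the final consonant of *fug* is /g/ (velar/glottal), it takes -ef, giving *fugef*.
The final consonant of the causative form *fugef* is /f/, which is voiceless, so the past-tense suffix is -umu, giving *fugefumu*.

fugefumu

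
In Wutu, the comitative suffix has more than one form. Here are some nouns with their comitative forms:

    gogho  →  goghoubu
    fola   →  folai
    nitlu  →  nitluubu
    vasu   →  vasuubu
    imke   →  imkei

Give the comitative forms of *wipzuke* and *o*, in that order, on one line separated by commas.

wipzukei, oubu

Looking at the last vowel of each stem: -ubu when the last vowel of the stem is a rounded vowel (*gogho*, *nitlu*, *vasu*); -i when the last vowel of the stem is an unrounded vowel (*fola*, *imke*).
*wipzuke*: last vowel = /e/, an unrounded vowel → -i → *wipzukei*.
The last vowel of *o* is /o/, which is a rounded vowel, so the suffix is -ubu, giving *oubu*.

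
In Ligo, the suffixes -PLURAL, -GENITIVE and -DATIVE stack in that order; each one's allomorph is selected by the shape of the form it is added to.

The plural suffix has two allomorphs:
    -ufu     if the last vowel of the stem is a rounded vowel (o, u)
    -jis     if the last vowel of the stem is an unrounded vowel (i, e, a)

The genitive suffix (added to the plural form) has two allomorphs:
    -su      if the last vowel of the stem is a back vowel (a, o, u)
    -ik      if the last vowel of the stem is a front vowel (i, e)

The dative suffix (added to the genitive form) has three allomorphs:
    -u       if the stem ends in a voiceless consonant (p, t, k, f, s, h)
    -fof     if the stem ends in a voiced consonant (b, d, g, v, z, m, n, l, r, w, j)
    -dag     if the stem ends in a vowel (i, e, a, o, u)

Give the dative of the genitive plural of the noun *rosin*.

rosinjisiku

Since the last vowel of *rosin* is /i/ (an unrounded vowel), it takes -jis, giving *rosinjis*.
Since the last vowel of the plural form *rosinjis* is /i/ (a front vowel), it takes -ik, giving *rosinjisik*.
The genitive form *rosinjisik*: final sound = /k/, a voiceless consonant → -u → *rosinjisiku*.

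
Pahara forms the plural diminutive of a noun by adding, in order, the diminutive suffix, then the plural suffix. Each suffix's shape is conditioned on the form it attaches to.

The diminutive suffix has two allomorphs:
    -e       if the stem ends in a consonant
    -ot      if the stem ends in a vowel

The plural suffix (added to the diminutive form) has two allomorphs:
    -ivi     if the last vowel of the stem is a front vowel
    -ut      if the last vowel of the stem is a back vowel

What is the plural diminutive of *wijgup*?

wijgupeivi

The final sound of *wijgup* is /p/, which is a consonant, so the diminutive suffix is -e, giving *wijgupe*.
The diminutive form *wijgupe* — last vowel /e/ (a front vowel) → -ivi → *wijgupeivi*.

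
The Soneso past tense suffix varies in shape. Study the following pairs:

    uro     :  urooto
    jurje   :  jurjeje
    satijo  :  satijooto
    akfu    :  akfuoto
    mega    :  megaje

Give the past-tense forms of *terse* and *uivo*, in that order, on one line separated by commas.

The suffix is conditioned by the last vowel: -oto when the last vowel of the stem is a rounded vowel (*uro*, *satijo*, *akfu*); -je when the last vowel of the stem is an unrounded vowel (*jurje*, *mega*).
Since the last vowel of *terse* is /e/ (an unrounded vowel), it takes -je, giving *terseje*.
*uivo*: last vowel = /o/, a rounded vowel → -oto → *uivooto*.

terseje, uivooto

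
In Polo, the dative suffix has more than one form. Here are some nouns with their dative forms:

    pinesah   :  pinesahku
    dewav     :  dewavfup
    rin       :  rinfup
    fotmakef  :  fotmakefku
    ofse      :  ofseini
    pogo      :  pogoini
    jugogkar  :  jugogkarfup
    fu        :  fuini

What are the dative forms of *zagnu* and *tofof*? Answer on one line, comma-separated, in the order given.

zagnuini, tofofku

Looking at the final sound of each stem: -ku when the stem ends in a voiceless consonant (*pinesah*, *fotmakef*); -fup when the stem ends in a voiced consonant (*dewav*, *rin*, *jugogkar*); -ini when the stem ends in a vowel (*ofse*, *pogo*, *fu*).
Since the final sound of *zagnu* is /u/ (a vowel), it takes -ini, giving *zagnuini*.
*tofof* — final sound /f/ (a voiceless consonant) → -ku → *tofofku*.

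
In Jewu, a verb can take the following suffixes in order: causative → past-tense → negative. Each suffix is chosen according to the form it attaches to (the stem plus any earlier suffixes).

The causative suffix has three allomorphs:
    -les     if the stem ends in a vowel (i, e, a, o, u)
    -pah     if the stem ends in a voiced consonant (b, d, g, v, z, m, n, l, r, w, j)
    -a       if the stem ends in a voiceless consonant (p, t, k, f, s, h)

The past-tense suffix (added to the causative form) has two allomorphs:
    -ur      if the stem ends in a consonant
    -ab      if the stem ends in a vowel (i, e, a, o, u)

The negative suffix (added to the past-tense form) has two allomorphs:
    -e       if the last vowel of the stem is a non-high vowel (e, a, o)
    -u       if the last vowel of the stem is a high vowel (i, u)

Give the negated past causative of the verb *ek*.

ekaabe

*ek* — final sound /k/ (a voiceless consonant) → -a → *eka*.
The causative form *eka*: final sound = /a/, a vowel → -ab → *ekaab*.
Since the last vowel of the past-tense form *ekaab* is /a/ (a non-high vowel), it takes -e, giving *ekaabe*.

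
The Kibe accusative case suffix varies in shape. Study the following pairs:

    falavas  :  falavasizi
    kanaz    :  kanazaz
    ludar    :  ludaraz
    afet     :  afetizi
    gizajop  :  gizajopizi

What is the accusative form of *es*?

esizi

Looking at the final consonant of each stem: -izi when the stem ends in a voiceless consonant (*falavas*, *afet*, *gizajop*); -az when the stem ends in a voiced consonant (*kanaz*, *ludar*).
*es* — final consonant /s/ (voiceless) → -izi → *esizi*.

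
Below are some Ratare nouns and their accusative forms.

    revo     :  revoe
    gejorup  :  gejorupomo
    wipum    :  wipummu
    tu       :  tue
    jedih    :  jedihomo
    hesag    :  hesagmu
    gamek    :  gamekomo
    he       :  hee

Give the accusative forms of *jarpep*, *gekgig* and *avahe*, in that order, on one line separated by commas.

The pattern is voicing of the final sound: -omo when the stem ends in a voiceless consonant (*gejorup*, *jedih*, *gamek*); -mu when the stem ends in a voiced consonant (*wipum*, *hesag*); -e when the stem ends in a vowel (*revo*, *tu*, *he*).
The final sound of *jarpep* is /p/, which is a voiceless consonant, so the suffix is -omo, giving *jarpepomo*.
*gekgig* — final sound /g/ (a voiced consonant) → -mu → *gekgigmu*.
Since the final sound of *avahe* is /e/ (a vowel), it takes -e, giving *avahee*.

jarpepomo, gekgigmu, avahee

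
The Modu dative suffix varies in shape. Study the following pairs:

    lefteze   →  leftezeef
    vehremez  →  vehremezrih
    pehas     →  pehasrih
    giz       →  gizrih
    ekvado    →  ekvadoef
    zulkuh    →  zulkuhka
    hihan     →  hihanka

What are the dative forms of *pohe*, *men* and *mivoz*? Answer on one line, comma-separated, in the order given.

Looking at the final sound of each stem: -rih when the stem ends in a sibilant (*vehremez*, *pehas*, *giz*); -ka when the stem ends in a non-sibilant consonant (*zulkuh*, *hihan*); -ef when the stem ends in a vowel (*lefteze*, *ekvado*).
Since the final sound of *pohe* is /e/ (a vowel), it takes -ef, giving *poheef*.
The final sound of *men* is /n/, which is a non-sibilant consonant, so the suffix is -ka, giving *menka*.
Since the final sound of *mivoz* is /z/ (a sibilant), it takes -rih, giving *mivozrih*.

poheef, menka, mivozrih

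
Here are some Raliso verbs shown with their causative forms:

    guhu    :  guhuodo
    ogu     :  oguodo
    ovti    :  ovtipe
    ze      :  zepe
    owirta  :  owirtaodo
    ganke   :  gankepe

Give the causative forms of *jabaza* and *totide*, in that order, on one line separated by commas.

jabazaodo, totidepe

The pattern is front/back vowel harmony: -pe when the last vowel of the stem is a front vowel (*ovti*, *ze*, *ganke*); -odo when the last vowel of the stem is a back vowel (*guhu*, *ogu*, *owirta*).
The last vowel of *jabaza* is /a/, which is a back vowel, so the suffix is -odo, giving *jabazaodo*.
*totide*: last vowel = /e/, a front vowel → -pe → *totidepe*.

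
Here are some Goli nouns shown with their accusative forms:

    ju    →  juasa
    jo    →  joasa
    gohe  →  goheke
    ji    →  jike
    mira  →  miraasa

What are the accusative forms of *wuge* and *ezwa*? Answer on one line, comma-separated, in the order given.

wugeke, ezwaasa

The alternation tracks the last vowel of the stem — -ke when the last vowel of the stem is a front vowel (*gohe*, *ji*); -asa when the last vowel of the stem is a back vowel (*ju*, *jo*, *mira*).
*wuge* — last vowel /e/ (a front vowel) → -ke → *wugeke*.
*ezwa*: last vowel = /a/, a back vowel → -asa → *ezwaasa*.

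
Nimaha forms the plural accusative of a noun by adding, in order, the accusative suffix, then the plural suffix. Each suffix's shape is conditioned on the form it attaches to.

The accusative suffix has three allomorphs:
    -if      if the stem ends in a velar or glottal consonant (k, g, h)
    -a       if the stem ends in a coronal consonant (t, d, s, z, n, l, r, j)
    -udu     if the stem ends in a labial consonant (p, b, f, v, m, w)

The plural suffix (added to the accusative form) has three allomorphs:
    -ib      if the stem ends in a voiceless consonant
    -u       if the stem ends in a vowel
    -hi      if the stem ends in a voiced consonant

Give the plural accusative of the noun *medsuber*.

*medsuber* — final consonant /r/ (coronal) → -a → *medsubera*.
The final sound of the accusative form *medsubera* is /a/, which is a vowel, so the plural suffix is -u, giving *medsuberau*.

medsuberau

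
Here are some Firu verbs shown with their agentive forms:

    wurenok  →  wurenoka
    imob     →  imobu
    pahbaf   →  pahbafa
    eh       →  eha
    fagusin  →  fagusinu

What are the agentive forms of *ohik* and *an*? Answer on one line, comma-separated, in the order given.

ohika, anu

The alternation tracks the final consonant of the stem — -a when the stem ends in a voiceless consonant (*wurenok*, *pahbaf*, *eh*); -u when the stem ends in a voiced consonant (*imob*, *fagusin*).
*ohik* — final consonant /k/ (voiceless) → -a → *ohika*.
The final consonant of *an* is /n/, which is voiced, so the suffix is -u, giving *anu*.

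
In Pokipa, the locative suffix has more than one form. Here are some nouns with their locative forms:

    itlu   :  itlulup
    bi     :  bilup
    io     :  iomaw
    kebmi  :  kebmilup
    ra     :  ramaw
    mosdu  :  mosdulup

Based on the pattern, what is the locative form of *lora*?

loramaw

The pattern is height harmony: -lup when the last vowel of the stem is a high vowel (*itlu*, *bi*, *kebmi*, *mosdu*); -maw when the last vowel of the stem is a non-high vowel (*io*, *ra*).
The last vowel of *lora* is /a/, which is a non-high vowel, so the suffix is -maw, giving *loramaw*.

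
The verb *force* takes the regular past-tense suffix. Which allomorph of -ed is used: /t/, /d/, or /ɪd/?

The stem *force* ends in a voiceless consonant other than /t/.
The -ed suffix is realized as /ɪd/ after /t, d/; as /t/ after other voiceless consonants; and as /d/ after other voiced sounds.
So -ed on *force* is pronounced /t/.

/t/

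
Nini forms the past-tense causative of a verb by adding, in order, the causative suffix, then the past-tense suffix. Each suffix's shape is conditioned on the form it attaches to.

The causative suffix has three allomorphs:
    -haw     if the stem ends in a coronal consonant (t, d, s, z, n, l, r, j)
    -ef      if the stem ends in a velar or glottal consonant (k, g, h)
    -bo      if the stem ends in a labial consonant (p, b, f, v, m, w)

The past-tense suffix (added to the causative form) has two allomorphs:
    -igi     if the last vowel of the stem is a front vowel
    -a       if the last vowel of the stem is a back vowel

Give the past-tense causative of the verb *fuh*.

The final consonant of *fuh* is /h/, which is velar/glottal, so the causative suffix is -ef, giving *fuhef*.
The causative form *fuhef*: last vowel = /e/, a front vowel → -igi → *fuhefigi*.

fuhefigi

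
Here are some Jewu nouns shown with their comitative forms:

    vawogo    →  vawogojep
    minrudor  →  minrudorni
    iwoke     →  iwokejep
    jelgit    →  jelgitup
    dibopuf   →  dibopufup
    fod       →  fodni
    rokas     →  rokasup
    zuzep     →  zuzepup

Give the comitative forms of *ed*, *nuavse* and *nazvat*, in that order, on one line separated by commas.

The suffix is conditioned by the final sound: -up when the stem ends in a voiceless consonant (*jelgit*, *dibopuf*, *rokas*, *zuzep*); -ni when the stem ends in a voiced consonant (*minrudor*, *fod*); -jep when the stem ends in a vowel (*vawogo*, *iwoke*).
Since the final sound of *ed* is /d/ (a voiced consonant), it takes -ni, giving *edni*.
The final sound of *nuavse* is /e/, which is a vowel, so the suffix is -jep, giving *nuavsejep*.
*nazvat* — final sound /t/ (a voiceless consonant) → -up → *nazvatup*.

edni, nuavsejep, nazvatup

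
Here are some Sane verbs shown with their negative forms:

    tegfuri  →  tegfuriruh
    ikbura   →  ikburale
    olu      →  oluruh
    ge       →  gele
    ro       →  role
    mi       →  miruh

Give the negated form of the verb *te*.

tele

Looking at the last vowel of each stem: -ruh when the last vowel of the stem is a high vowel (*tegfuri*, *olu*, *mi*); -le when the last vowel of the stem is a non-high vowel (*ikbura*, *ge*, *ro*).
*te*: last vowel = /e/, a non-high vowel → -le → *tele*.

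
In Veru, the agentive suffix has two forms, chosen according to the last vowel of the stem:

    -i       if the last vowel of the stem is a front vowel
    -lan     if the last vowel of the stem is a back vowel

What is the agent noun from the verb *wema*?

wemalan

The last vowel of *wema* is /a/, which is a back vowel, so the suffix is -lan, giving *wemalan*.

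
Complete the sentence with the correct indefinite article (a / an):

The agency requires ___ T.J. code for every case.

The indefinite article is chosen by the initial *sound* of the following word, not its spelling.
The initialism *T.J.* is read letter by letter; the first letter, T, is pronounced /tiː/, which begins with a consonant sound.
So the article is *a*: The agency requires a T.J. code for every case.

a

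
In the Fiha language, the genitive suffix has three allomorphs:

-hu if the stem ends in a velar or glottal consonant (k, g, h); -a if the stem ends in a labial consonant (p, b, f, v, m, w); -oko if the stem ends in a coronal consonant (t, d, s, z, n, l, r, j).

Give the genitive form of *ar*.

Since the final consonant of *ar* is /r/ (coronal), it takes -oko, giving *aroko*.

aroko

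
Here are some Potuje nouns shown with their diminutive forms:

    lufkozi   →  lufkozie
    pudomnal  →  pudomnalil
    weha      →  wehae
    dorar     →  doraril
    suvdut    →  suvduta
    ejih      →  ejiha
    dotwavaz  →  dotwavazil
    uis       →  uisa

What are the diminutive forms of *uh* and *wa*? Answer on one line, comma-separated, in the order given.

The alternation tracks the final sound of the stem — -a when the stem ends in a voiceless consonant (*suvdut*, *ejih*, *uis*); -il when the stem ends in a voiced consonant (*pudomnal*, *dorar*, *dotwavaz*); -e when the stem ends in a vowel (*lufkozi*, *weha*).
*uh* — final sound /h/ (a voiceless consonant) → -a → *uha*.
The final sound of *wa* is /a/, which is a vowel, so the suffix is -e, giving *wae*.

uha, wae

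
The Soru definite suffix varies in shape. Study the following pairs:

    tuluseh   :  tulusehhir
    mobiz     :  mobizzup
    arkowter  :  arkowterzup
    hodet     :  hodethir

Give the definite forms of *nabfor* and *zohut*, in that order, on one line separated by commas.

nabforzup, zohuthir

The suffix is conditioned by the final consonant: -hir when the stem ends in a voiceless consonant (*tuluseh*, *hodet*); -zup when the stem ends in a voiced consonant (*mobiz*, *arkowter*).
The final consonant of *nabfor* is /r/, which is voiced, so the suffix is -zup, giving *nabforzup*.
Since the final consonant of *zohut* is /t/ (voiceless), it takes -hir, giving *zohuthir*.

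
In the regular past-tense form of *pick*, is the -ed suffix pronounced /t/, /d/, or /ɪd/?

The stem *pick* ends in a voiceless consonant other than /t/.
The -ed suffix is realized as /ɪd/ after /t, d/; as /t/ after other voiceless consonants; and as /d/ after other voiced sounds.
So -ed on *pick* is pronounced /t/.

/t/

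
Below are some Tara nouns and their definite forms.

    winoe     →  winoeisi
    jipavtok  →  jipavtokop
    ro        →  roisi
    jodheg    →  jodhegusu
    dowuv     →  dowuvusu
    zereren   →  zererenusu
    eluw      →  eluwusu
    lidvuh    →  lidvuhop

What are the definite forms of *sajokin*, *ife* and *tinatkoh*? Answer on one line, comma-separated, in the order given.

sajokinusu, ifeisi, tinatkohop

The suffix is conditioned by the final sound: -op when the stem ends in a voiceless consonant (*jipavtok*, *lidvuh*); -usu when the stem ends in a voiced consonant (*jodheg*, *dowuv*, *zereren*, *eluw*); -isi when the stem ends in a vowel (*winoe*, *ro*).
*sajokin* — final sound /n/ (a voiced consonant) → -usu → *sajokinusu*.
*ife*: final sound = /e/, a vowel → -isi → *ifeisi*.
Since the final sound of *tinatkoh* is /h/ (a voiceless consonant), it takes -op, giving *tinatkohop*.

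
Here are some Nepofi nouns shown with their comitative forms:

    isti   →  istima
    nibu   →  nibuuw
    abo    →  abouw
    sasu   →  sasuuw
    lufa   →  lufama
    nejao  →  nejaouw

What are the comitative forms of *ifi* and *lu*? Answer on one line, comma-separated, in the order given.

Looking at the last vowel of each stem: -uw when the last vowel of the stem is a rounded vowel (*nibu*, *abo*, *sasu*, *nejao*); -ma when the last vowel of the stem is an unrounded vowel (*isti*, *lufa*).
The last vowel of *ifi* is /i/, which is an unrounded vowel, so the suffix is -ma, giving *ifima*.
*lu*: last vowel = /u/, a rounded vowel → -uw → *luuw*.

ifima, luuw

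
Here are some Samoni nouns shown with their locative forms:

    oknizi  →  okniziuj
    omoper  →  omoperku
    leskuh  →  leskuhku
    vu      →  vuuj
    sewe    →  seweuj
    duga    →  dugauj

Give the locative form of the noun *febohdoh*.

The pattern is consonant vs. vowel: -ku when the stem ends in a consonant (*omoper*, *leskuh*); -uj when the stem ends in a vowel (*oknizi*, *vu*, *sewe*, *duga*).
Since the final sound of *febohdoh* is /h/ (a consonant), it takes -ku, giving *febohdohku*.

febohdohku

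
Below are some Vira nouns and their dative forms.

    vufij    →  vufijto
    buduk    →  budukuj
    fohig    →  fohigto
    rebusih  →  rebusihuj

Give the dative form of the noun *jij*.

jijto

The alternation tracks the final consonant of the stem — -uj when the stem ends in a voiceless consonant (*buduk*, *rebusih*); -to when the stem ends in a voiced consonant (*vufij*, *fohig*).
Since the final consonant of *jij* is /j/ (voiced), it takes -to, giving *jijto*.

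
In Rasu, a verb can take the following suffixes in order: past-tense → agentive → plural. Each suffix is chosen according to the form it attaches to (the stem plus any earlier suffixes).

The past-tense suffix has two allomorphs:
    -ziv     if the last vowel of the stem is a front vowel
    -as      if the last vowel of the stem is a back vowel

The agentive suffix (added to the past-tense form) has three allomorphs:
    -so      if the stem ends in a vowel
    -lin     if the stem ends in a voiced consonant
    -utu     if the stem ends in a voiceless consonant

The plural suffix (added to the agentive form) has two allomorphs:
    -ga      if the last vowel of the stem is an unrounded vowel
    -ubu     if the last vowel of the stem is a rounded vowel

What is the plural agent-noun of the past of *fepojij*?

fepojijzivlinga

Since the last vowel of *fepojij* is /i/ (a front vowel), it takes -ziv, giving *fepojijziv*.
Since the final sound of the past-tense form *fepojijziv* is /v/ (a voiced consonant), it takes -lin, giving *fepojijzivlin*.
The agentive form *fepojijzivlin*: last vowel = /i/, an unrounded vowel → -ga → *fepojijzivlinga*.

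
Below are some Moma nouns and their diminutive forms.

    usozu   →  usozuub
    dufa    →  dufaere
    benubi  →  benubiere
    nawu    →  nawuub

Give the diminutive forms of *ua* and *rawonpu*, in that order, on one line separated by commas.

uaere, rawonpuub

The suffix is conditioned by the last vowel: -ub when the last vowel of the stem is a rounded vowel (*usozu*, *nawu*); -ere when the last vowel of the stem is an unrounded vowel (*dufa*, *benubi*).
*ua* — last vowel /a/ (an unrounded vowel) → -ere → *uaere*.
Since the last vowel of *rawonpu* is /u/ (a rounded vowel), it takes -ub, giving *rawonpuub*.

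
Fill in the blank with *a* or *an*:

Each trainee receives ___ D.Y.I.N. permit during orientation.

a

The indefinite article is chosen by the initial *sound* of the following word, not its spelling.
The initialism *D.Y.I.N.* is read letter by letter; the first letter, D, is pronounced /diː/, which begins with a consonant sound.
So the article is *a*: Each trainee receives a D.Y.I.N. permit during orientation.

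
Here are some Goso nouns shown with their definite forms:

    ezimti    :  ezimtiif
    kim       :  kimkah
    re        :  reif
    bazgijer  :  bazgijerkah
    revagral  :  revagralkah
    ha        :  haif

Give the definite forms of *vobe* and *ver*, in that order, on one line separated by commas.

vobeif, verkah

The pattern is consonant vs. vowel: -kah when the stem ends in a consonant (*kim*, *bazgijer*, *revagral*); -if when the stem ends in a vowel (*ezimti*, *re*, *ha*).
*vobe*: final sound = /e/, a vowel → -if → *vobeif*.
*ver* — final sound /r/ (a consonant) → -kah → *verkah*.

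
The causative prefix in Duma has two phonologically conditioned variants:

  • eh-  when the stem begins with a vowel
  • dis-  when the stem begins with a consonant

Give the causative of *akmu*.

The first sound of *akmu* is /a/, which is a vowel, so the prefix is eh-, giving *ehakmu*.

ehakmu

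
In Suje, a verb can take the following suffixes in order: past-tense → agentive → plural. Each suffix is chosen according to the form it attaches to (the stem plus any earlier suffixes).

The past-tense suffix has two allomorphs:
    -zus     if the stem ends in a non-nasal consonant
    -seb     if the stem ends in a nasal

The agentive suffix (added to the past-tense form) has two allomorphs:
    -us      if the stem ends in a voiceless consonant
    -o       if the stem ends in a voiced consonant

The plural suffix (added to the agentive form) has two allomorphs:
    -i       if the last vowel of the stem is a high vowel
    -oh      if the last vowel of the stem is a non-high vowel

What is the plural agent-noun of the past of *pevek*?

pevekzususi

*pevek*: final consonant = /k/, non-nasal → -zus → *pevekzus*.
Since the final consonant of the past-tense form *pevekzus* is /s/ (voiceless), it takes -us, giving *pevekzusus*.
The last vowel of the agentive form *pevekzusus* is /u/, which is a high vowel, so the plural suffix is -i, giving *pevekzususi*.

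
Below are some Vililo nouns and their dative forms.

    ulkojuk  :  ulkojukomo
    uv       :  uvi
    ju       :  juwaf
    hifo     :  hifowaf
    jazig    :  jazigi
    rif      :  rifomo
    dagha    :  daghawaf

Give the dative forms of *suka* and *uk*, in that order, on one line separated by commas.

The suffix is conditioned by the final sound: -omo when the stem ends in a voiceless consonant (*ulkojuk*, *rif*); -i when the stem ends in a voiced consonant (*uv*, *jazig*); -waf when the stem ends in a vowel (*ju*, *hifo*, *dagha*).
*suka*: final sound = /a/, a vowel → -waf → *sukawaf*.
The final sound of *uk* is /k/, which is a voiceless consonant, so the suffix is -omo, giving *ukomo*.

sukawaf, ukomo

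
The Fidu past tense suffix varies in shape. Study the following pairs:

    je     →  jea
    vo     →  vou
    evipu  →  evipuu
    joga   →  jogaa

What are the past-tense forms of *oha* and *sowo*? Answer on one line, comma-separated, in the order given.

ohaa, sowou

The suffix is conditioned by the last vowel: -u when the last vowel of the stem is a rounded vowel (*vo*, *evipu*); -a when the last vowel of the stem is an unrounded vowel (*je*, *joga*).
Since the last vowel of *oha* is /a/ (an unrounded vowel), it takes -a, giving *ohaa*.
The last vowel of *sowo* is /o/, which is a rounded vowel, so the suffix is -u, giving *sowou*.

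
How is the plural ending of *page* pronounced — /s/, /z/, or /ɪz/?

/ɪz/

The stem *page* ends in a sibilant (/s, z, ʃ, ʒ, tʃ, dʒ/).
The plural suffix surfaces as /ɪz/ after sibilants, /s/ after other voiceless consonants, and /z/ after other voiced sounds.
So the plural -s on *page* is pronounced /ɪz/.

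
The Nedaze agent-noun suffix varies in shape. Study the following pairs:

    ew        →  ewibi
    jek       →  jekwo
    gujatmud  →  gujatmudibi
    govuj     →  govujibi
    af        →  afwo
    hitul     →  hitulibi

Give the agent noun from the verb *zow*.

zowibi

Looking at the final consonant of each stem: -wo when the stem ends in a voiceless consonant (*jek*, *af*); -ibi when the stem ends in a voiced consonant (*ew*, *gujatmud*, *govuj*, *hitul*).
The final consonant of *zow* is /w/, which is voiced, so the suffix is -ibi, giving *zowibi*.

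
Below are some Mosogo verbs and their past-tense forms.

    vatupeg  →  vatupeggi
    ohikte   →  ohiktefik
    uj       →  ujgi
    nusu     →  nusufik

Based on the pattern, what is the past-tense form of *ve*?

vefik

Looking at the final sound of each stem: -gi when the stem ends in a consonant (*vatupeg*, *uj*); -fik when the stem ends in a vowel (*ohikte*, *nusu*).
*ve*: final sound = /e/, a vowel → -fik → *vefik*.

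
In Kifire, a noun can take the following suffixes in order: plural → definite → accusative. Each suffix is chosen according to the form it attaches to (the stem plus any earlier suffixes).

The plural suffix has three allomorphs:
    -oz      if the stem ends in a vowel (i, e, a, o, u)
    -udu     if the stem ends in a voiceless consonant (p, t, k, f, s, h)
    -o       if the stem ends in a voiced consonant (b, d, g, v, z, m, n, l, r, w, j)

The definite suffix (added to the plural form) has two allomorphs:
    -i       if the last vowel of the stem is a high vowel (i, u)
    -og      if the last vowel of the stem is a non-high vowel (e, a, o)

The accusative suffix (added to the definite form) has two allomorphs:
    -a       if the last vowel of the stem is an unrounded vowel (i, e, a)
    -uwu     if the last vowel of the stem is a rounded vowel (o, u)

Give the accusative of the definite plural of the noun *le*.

The final sound of *le* is /e/, which is a vowel, so the plural suffix is -oz, giving *leoz*.
The plural form *leoz* — last vowel /o/ (a non-high vowel) → -og → *leozog*.
The definite form *leozog* — last vowel /o/ (a rounded vowel) → -uwu → *leozoguwu*.

leozoguwu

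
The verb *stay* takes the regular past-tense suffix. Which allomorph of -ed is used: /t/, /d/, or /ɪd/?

The stem *stay* ends in a voiced sound other than /d/.
The -ed suffix is realized as /ɪd/ after /t, d/; as /t/ after other voiceless consonants; and as /d/ after other voiced sounds.
So -ed on *stay* is pronounced /d/.

/d/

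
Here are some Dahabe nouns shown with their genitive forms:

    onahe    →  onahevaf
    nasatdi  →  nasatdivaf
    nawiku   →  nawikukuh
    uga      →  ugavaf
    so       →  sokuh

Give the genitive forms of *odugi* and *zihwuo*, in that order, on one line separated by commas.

The alternation tracks the last vowel of the stem — -kuh when the last vowel of the stem is a rounded vowel (*nawiku*, *so*); -vaf when the last vowel of the stem is an unrounded vowel (*onahe*, *nasatdi*, *uga*).
Since the last vowel of *odugi* is /i/ (an unrounded vowel), it takes -vaf, giving *odugivaf*.
The last vowel of *zihwuo* is /o/, which is a rounded vowel, so the suffix is -kuh, giving *zihwuokuh*.

odugivaf, zihwuokuh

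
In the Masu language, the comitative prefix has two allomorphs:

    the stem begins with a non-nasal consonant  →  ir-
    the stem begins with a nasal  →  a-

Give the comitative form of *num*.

anum

Since the first consonant of *num* is /n/ (a nasal), it takes a-, giving *anum*.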